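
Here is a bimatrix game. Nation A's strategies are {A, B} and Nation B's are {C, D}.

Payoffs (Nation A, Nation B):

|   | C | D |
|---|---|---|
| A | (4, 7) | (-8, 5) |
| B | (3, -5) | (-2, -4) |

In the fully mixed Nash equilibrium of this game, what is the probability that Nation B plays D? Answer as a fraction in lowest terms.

1/7

Let q be the probability that Nation B plays C. In a completely mixed equilibrium, Nation A must be indifferent between A and B.
Nation A's expected payoff from A is 4q − 8(1−q); from B it is 3q − 2(1−q).
Setting these equal: 12q − 8 = 5q − 2, so q = 6/7.
Therefore Nation B plays D with probability 1 − 6/7 = 1/7.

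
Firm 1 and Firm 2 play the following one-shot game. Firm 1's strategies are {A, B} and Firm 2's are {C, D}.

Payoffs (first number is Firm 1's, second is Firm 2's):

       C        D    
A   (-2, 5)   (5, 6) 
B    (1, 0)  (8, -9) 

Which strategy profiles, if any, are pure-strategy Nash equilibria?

(B, C)

(A, C): Firm 1 prefers B (1 > -2); Firm 2 prefers D (6 > 5) — not an equilibrium.
(A, D): Firm 1 prefers B (8 > 5) — not an equilibrium.
(B, C): Firm 1 gets 1 ≥ -2 from A, and Firm 2 gets 0 ≥ -9 from D — Nash equilibrium.
(B, D): Firm 2 prefers C (0 > -9) — not an equilibrium.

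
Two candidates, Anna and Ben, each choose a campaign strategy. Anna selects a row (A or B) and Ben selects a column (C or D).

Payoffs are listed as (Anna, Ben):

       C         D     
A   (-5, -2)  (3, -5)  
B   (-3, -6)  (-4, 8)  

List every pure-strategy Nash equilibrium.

(A, C): Anna prefers B (-3 > -5) — not an equilibrium.
(A, D): Ben prefers C (-2 > -5) — not an equilibrium.
(B, C): Ben prefers D (8 > -6) — not an equilibrium.
(B, D): Anna prefers A (3 > -4) — not an equilibrium.

none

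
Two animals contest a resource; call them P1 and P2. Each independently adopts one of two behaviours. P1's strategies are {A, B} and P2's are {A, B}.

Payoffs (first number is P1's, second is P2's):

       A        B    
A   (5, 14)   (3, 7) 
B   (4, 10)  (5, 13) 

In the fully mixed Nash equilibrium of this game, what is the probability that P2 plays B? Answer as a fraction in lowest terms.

1/3

Let q be the probability that P2 plays A. In a completely mixed equilibrium, P1 must be indifferent between A and B.
P1's expected payoff from A is 5q + 3(1−q); from B it is 4q + 5(1−q).
Setting these equal: 2q + 3 = −q + 5, so q = 2/3.
Therefore P2 plays B with probability 1 − 2/3 = 1/3.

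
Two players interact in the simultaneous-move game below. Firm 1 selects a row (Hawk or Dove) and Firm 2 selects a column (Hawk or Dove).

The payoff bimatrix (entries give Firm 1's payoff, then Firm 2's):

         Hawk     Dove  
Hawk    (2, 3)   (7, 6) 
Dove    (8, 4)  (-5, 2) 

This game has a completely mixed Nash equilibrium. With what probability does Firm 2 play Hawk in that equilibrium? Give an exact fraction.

Let y be the probability that Firm 2 plays Hawk. In a completely mixed equilibrium, Firm 1 must be indifferent between Hawk and Dove.
Firm 1's expected payoff from Hawk is 2y + 7(1−y); from Dove it is 8y − 5(1−y).
Setting these equal: −5y + 7 = 13y − 5, so y = 2/3.

2/3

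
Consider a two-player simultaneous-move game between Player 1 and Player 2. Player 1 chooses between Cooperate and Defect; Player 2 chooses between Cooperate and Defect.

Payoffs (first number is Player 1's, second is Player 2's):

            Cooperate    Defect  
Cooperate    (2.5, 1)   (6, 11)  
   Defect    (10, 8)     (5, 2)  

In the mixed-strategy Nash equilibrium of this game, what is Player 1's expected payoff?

First find y, the probability Player 2 plays Cooperate, from Player 1's indifference between Cooperate and Defect: 2.5y + 6(1−y) = 10y + 5(1−y), giving y = 2/17.
Since Player 1 is indifferent in equilibrium, Player 1's expected payoff equals the payoff from either row against (2/17, 15/17). Using Cooperate: 2.5(2/17) + 6(15/17) = 95/17.

95/17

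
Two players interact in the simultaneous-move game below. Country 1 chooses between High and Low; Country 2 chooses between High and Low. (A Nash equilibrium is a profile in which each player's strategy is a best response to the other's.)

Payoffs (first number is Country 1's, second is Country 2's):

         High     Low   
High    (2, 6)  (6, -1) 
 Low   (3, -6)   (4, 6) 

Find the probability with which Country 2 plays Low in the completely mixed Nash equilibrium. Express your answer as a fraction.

1/3

Let y be the probability that Country 2 plays High. In a completely mixed equilibrium, Country 1 must be indifferent between High and Low.
Country 1's expected payoff from High is 2y + 6(1−y); from Low it is 3y + 4(1−y).
Setting these equal: −4y + 6 = −y + 4, so y = 2/3.
Therefore Country 2 plays Low with probability 1 − 2/3 = 1/3.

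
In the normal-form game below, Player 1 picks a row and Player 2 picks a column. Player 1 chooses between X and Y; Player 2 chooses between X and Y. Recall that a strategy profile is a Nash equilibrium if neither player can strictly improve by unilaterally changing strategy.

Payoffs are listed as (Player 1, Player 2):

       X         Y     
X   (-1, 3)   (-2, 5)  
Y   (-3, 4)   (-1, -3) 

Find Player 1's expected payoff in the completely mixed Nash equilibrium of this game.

-5/3

First find y, the probability Player 2 plays X, from Player 1's indifference between X and Y: −y − 2(1−y) = −3y − (1−y), giving y = 1/3.
Since Player 1 is indifferent in equilibrium, Player 1's expected payoff equals the payoff from either row against (1/3, 2/3). Using X: −(1/3) − 2(2/3) = -5/3.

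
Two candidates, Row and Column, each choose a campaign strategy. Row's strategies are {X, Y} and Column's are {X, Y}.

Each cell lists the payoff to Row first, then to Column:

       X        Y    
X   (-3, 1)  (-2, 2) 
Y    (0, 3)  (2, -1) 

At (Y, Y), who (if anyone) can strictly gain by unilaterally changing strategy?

Column

Row at (Y, Y) earns 2; deviating to X yields -2 — not better.
Column earns -1; deviating to X yields 3 — a strict improvement.
Only Column has a strictly profitable deviation.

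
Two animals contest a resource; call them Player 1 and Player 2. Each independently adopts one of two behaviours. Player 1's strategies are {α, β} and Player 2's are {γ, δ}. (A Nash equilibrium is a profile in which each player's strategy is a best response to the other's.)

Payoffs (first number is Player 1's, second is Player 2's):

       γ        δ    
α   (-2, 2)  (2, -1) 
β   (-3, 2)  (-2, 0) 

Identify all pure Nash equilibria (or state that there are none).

(α, γ)

(α, γ): Player 1 gets -2 ≥ -3 from β, and Player 2 gets 2 ≥ -1 from δ — Nash equilibrium.
(α, δ): Player 2 prefers γ (2 > -1) — not an equilibrium.
(β, γ): Player 1 prefers α (-2 > -3) — not an equilibrium.
(β, δ): Player 1 prefers α (2 > -2); Player 2 prefers γ (2 > 0) — not an equilibrium.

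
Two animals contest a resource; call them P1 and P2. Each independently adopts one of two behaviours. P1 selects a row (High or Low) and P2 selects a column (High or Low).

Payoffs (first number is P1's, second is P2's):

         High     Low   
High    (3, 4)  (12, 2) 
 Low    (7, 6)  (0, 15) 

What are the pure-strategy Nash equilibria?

none

(High, High): P1 prefers Low (7 > 3) — not an equilibrium.
(High, Low): P2 prefers High (4 > 2) — not an equilibrium.
(Low, High): P2 prefers Low (15 > 6) — not an equilibrium.
(Low, Low): P1 prefers High (12 > 0) — not an equilibrium.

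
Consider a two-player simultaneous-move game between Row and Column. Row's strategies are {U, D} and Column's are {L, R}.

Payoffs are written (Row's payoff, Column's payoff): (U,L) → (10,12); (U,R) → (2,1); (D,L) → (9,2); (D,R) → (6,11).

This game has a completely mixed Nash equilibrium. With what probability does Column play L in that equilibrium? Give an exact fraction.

4/5

Let y be the probability that Column plays L. In a completely mixed equilibrium, Row must be indifferent between U and D.
Row's expected payoff from U is 10y + 2(1−y); from D it is 9y + 6(1−y).
Setting these equal: 8y + 2 = 3y + 6, so y = 4/5.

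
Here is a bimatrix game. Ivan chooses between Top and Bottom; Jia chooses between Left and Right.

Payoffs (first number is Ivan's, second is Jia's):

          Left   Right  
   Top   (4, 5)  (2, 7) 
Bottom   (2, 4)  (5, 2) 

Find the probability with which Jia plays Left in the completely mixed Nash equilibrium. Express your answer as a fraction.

3/5

Let y be the probability that Jia plays Left. In a completely mixed equilibrium, Ivan must be indifferent between Top and Bottom.
Ivan's expected payoff from Top is 4y + 2(1−y); from Bottom it is 2y + 5(1−y).
Setting these equal: 2y + 2 = −3y + 5, so y = 3/5.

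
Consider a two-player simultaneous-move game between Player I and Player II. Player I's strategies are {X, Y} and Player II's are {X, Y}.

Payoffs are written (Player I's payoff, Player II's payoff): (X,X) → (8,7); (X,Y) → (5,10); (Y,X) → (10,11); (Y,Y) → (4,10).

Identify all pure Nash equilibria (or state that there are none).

(X, X): Player I prefers Y (10 > 8); Player II prefers Y (10 > 7) — not an equilibrium.
(X, Y): Player I gets 5 ≥ 4 from Y, and Player II gets 10 ≥ 7 from X — Nash equilibrium.
(Y, X): Player I gets 10 ≥ 8 from X, and Player II gets 11 ≥ 10 from Y — Nash equilibrium.
(Y, Y): Player I prefers X (5 > 4); Player II prefers X (11 > 10) — not an equilibrium.

(X, Y) and (Y, X)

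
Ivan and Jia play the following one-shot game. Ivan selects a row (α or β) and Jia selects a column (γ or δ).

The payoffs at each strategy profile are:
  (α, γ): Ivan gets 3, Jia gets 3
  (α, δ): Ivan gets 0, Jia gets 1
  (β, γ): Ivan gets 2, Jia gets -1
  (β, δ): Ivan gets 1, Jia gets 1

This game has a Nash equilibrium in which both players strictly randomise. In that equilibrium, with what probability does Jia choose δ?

1/2

Let q be the probability that Jia plays γ. In a completely mixed equilibrium, Ivan must be indifferent between α and β.
Ivan's expected payoff from α is 3q; from β it is 2q + (1−q).
Setting these equal: 3q = q + 1, so q = 1/2.
Therefore Jia plays δ with probability 1 − 1/2 = 1/2.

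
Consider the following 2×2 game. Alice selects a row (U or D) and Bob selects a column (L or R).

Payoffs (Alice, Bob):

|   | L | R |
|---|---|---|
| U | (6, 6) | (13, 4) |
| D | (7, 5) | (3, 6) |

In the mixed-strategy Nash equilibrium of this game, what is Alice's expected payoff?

73/11

First find q, the probability Bob plays L, from Alice's indifference between U and D: 6q + 13(1−q) = 7q + 3(1−q), giving q = 10/11.
Since Alice is indifferent in equilibrium, Alice's expected payoff equals the payoff from either row against (10/11, 1/11). Using U: 6(10/11) + 13(1/11) = 73/11.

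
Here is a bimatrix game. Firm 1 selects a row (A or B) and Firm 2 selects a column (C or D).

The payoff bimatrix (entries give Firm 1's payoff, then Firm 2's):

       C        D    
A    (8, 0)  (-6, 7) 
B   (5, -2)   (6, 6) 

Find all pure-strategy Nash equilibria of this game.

(A, C): Firm 2 prefers D (7 > 0) — not an equilibrium.
(A, D): Firm 1 prefers B (6 > -6) — not an equilibrium.
(B, C): Firm 1 prefers A (8 > 5); Firm 2 prefers D (6 > -2) — not an equilibrium.
(B, D): Firm 1 gets 6 ≥ -6 from A, and Firm 2 gets 6 ≥ -2 from C — Nash equilibrium.

(B, D)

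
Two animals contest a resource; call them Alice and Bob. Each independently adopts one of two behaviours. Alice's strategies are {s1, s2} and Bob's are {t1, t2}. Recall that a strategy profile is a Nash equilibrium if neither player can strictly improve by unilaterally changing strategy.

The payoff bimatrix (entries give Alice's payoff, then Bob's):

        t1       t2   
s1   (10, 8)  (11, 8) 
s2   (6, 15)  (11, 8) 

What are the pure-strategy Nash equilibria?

(s1, t1): Alice gets 10 ≥ 6 from s2, and Bob gets 8 ≥ 8 from t2 — Nash equilibrium.
(s1, t2): Alice gets 11 ≥ 11 from s2, and Bob gets 8 ≥ 8 from t1 — Nash equilibrium.
(s2, t1): Alice prefers s1 (10 > 6) — not an equilibrium.
(s2, t2): Bob prefers t1 (15 > 8) — not an equilibrium.

(s1, t1) and (s1, t2)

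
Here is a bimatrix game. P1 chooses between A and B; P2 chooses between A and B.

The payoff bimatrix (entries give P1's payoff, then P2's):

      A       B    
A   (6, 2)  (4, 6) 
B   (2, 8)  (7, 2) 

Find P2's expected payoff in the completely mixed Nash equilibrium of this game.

22/5

First find x, the probability P1 plays A, from P2's indifference between A and B: 2x + 8(1−x) = 6x + 2(1−x), giving x = 3/5.
Since P2 is indifferent in equilibrium, P2's expected payoff equals the payoff from either column against (3/5, 2/5). Using A: 2(3/5) + 8(2/5) = 22/5.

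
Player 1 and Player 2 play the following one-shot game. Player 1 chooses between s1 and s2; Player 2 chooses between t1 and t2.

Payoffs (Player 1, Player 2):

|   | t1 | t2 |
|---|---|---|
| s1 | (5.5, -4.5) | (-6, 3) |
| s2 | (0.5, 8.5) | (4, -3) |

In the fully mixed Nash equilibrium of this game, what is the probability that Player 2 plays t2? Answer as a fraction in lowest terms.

1/3

Let c be the probability that Player 2 plays t1. In a completely mixed equilibrium, Player 1 must be indifferent between s1 and s2.
Player 1's expected payoff from s1 is 5.5c − 6(1−c); from s2 it is 0.5c + 4(1−c).
Setting these equal: 11.5c − 6 = −3.5c + 4, so c = 2/3.
Therefore Player 2 plays t2 with probability 1 − 2/3 = 1/3.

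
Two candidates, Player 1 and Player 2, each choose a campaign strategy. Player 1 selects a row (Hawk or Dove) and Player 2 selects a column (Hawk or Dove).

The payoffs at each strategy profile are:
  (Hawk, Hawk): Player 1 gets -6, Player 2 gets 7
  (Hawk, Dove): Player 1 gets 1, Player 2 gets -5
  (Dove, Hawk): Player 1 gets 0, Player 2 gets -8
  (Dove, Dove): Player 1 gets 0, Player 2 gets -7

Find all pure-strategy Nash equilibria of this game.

none

(Hawk, Hawk): Player 1 prefers Dove (0 > -6) — not an equilibrium.
(Hawk, Dove): Player 2 prefers Hawk (7 > -5) — not an equilibrium.
(Dove, Hawk): Player 2 prefers Dove (-7 > -8) — not an equilibrium.
(Dove, Dove): Player 1 prefers Hawk (1 > 0) — not an equilibrium.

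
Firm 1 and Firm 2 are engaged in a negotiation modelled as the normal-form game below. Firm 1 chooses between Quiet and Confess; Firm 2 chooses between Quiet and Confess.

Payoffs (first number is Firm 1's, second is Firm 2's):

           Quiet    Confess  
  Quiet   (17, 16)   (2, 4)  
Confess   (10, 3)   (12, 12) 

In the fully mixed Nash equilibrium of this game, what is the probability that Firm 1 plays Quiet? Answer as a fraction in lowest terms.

3/7

Let p be the probability that Firm 1 plays Quiet. In a completely mixed equilibrium, Firm 2 must be indifferent between Quiet and Confess.
Firm 2's expected payoff from Quiet is 16p + 3(1−p); from Confess it is 4p + 12(1−p).
Setting these equal: 13p + 3 = −8p + 12, so p = 3/7.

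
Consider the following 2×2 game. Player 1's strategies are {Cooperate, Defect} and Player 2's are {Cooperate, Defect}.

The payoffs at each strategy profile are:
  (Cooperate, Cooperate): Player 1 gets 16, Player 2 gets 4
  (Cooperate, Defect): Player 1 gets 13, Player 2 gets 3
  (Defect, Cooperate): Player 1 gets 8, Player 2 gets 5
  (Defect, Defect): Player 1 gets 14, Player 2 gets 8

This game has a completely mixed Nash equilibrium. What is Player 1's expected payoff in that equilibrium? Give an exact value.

First find q, the probability Player 2 plays Cooperate, from Player 1's indifference between Cooperate and Defect: 16q + 13(1−q) = 8q + 14(1−q), giving q = 1/9.
Since Player 1 is indifferent in equilibrium, Player 1's expected payoff equals the payoff from either row against (1/9, 8/9). Using Cooperate: 16(1/9) + 13(8/9) = 40/3.

40/3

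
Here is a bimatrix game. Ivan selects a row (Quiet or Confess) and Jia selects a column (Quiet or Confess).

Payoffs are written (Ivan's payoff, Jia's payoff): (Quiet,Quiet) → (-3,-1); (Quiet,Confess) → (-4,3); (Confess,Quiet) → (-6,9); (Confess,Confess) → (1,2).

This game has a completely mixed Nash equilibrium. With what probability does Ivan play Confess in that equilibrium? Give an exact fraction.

4/11

Let x be the probability that Ivan plays Quiet. In a completely mixed equilibrium, Jia must be indifferent between Quiet and Confess.
Jia's expected payoff from Quiet is −x + 9(1−x); from Confess it is 3x + 2(1−x).
Setting these equal: −10x + 9 = x + 2, so x = 7/11.
Therefore Ivan plays Confess with probability 1 − 7/11 = 4/11.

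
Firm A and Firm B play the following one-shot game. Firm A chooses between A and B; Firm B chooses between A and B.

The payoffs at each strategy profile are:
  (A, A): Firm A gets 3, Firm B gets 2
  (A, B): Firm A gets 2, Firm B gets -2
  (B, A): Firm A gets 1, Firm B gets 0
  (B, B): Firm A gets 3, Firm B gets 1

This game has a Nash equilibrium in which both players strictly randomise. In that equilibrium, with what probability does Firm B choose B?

Let c be the probability that Firm B plays A. In a completely mixed equilibrium, Firm A must be indifferent between A and B.
Firm A's expected payoff from A is 3c + 2(1−c); from B it is c + 3(1−c).
Setting these equal: c + 2 = −2c + 3, so c = 1/3.
Therefore Firm B plays B with probability 1 − 1/3 = 2/3.

2/3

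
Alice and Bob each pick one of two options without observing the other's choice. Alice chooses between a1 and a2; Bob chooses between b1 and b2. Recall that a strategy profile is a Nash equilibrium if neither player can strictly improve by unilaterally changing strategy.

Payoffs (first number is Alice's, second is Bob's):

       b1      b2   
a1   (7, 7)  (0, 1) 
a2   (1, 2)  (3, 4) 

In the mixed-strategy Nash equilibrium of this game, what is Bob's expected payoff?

13/4

First find x, the probability Alice plays a1, from Bob's indifference between b1 and b2: 7x + 2(1−x) = x + 4(1−x), giving x = 1/4.
Since Bob is indifferent in equilibrium, Bob's expected payoff equals the payoff from either column against (1/4, 3/4). Using b1: 7(1/4) + 2(3/4) = 13/4.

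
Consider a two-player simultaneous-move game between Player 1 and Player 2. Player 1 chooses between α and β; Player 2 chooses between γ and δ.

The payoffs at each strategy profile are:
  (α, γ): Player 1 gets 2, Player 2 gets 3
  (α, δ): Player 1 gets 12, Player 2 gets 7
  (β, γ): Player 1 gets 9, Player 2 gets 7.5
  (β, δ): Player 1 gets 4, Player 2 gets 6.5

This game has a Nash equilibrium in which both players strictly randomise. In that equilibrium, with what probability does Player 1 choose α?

Let x be the probability that Player 1 plays α. In a completely mixed equilibrium, Player 2 must be indifferent between γ and δ.
Player 2's expected payoff from γ is 3x + 7.5(1−x); from δ it is 7x + 6.5(1−x).
Setting these equal: −4.5x + 7.5 = 0.5x + 6.5, so x = 1/5.

1/5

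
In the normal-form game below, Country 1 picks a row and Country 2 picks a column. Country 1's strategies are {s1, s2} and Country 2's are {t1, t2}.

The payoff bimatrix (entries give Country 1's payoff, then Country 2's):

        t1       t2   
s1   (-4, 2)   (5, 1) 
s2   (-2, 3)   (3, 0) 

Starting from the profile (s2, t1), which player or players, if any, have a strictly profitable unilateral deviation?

Neither

Country 1 at (s2, t1) earns -2; deviating to s1 yields -4 — not better.
Country 2 earns 3; deviating to t2 yields 0 — not better.
Neither player can strictly improve; the profile is a Nash equilibrium.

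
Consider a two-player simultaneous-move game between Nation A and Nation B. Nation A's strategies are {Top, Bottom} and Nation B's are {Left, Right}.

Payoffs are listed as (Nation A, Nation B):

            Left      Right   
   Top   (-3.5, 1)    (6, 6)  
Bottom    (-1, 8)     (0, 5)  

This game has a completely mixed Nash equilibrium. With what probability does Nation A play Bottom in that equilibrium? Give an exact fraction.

5/8

Let r be the probability that Nation A plays Top. In a completely mixed equilibrium, Nation B must be indifferent between Left and Right.
Nation B's expected payoff from Left is r + 8(1−r); from Right it is 6r + 5(1−r).
Setting these equal: −7r + 8 = r + 5, so r = 3/8.
Therefore Nation A plays Bottom with probability 1 − 3/8 = 5/8.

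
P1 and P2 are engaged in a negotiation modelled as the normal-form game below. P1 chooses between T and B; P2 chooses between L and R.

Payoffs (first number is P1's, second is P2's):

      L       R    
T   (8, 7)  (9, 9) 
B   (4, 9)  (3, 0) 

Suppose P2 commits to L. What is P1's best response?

Against L, P1 earns 8 from T and 4 from B.
So T is the best response.

T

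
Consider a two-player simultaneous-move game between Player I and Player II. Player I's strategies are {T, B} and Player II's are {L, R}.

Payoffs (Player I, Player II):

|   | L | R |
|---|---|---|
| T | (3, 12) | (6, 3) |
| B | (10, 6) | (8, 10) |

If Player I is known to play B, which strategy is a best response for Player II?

R

Against B, Player II earns 6 from L and 10 from R.
So R is the best response.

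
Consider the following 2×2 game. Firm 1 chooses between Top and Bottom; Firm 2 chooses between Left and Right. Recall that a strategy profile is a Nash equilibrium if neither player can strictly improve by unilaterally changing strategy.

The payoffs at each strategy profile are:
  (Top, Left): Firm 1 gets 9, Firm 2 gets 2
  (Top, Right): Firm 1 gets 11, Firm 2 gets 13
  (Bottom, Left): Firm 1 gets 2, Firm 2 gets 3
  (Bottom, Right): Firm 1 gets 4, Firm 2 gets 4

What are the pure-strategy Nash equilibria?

(Top, Left): Firm 2 prefers Right (13 > 2) — not an equilibrium.
(Top, Right): Firm 1 gets 11 ≥ 4 from Bottom, and Firm 2 gets 13 ≥ 2 from Left — Nash equilibrium.
(Bottom, Left): Firm 1 prefers Top (9 > 2); Firm 2 prefers Right (4 > 3) — not an equilibrium.
(Bottom, Right): Firm 1 prefers Top (11 > 4) — not an equilibrium.

(Top, Right)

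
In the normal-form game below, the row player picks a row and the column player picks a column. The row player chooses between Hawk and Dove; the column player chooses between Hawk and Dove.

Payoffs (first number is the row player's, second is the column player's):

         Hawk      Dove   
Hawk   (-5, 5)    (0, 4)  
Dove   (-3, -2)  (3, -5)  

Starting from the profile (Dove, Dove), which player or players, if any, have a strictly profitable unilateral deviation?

The column player

The row player at (Dove, Dove) earns 3; deviating to Hawk yields 0 — not better.
The column player earns -5; deviating to Hawk yields -2 — a strict improvement.
Only the column player has a strictly profitable deviation.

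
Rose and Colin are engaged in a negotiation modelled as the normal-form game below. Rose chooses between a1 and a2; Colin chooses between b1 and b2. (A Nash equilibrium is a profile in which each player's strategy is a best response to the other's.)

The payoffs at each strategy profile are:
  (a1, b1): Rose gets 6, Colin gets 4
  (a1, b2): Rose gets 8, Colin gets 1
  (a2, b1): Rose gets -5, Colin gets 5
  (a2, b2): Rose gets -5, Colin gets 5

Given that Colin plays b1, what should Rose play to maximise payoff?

a1

Against b1, Rose earns 6 from a1 and -5 from a2.
So a1 is the best response.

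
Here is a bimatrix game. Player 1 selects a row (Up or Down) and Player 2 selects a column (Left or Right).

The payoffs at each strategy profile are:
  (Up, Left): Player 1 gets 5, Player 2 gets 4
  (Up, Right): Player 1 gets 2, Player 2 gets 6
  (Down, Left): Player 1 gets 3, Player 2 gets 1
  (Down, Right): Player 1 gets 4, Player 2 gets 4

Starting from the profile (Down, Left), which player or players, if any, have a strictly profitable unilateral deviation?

Player 1 at (Down, Left) earns 3; deviating to Up yields 5 — a strict improvement.
Player 2 earns 1; deviating to Right yields 4 — a strict improvement.
Both Player 1 and Player 2 have strictly profitable deviations.

Both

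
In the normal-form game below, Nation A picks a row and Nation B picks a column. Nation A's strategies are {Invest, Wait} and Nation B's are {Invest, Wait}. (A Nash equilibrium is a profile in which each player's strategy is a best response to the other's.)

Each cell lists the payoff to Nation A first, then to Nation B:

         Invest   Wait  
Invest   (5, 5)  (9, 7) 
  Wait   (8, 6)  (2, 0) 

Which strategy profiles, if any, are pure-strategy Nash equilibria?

(Invest, Invest): Nation A prefers Wait (8 > 5); Nation B prefers Wait (7 > 5) — not an equilibrium.
(Invest, Wait): Nation A gets 9 ≥ 2 from Wait, and Nation B gets 7 ≥ 5 from Invest — Nash equilibrium.
(Wait, Invest): Nation A gets 8 ≥ 5 from Invest, and Nation B gets 6 ≥ 0 from Wait — Nash equilibrium.
(Wait, Wait): Nation A prefers Invest (9 > 2); Nation B prefers Invest (6 > 0) — not an equilibrium.

(Invest, Wait) and (Wait, Invest)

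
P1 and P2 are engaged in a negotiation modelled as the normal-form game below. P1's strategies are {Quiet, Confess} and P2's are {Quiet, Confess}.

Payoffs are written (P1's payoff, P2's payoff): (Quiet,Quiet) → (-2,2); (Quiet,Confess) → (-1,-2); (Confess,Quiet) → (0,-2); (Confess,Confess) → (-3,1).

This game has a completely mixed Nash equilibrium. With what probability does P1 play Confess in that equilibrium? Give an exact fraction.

4/7

Let p be the probability that P1 plays Quiet. In a completely mixed equilibrium, P2 must be indifferent between Quiet and Confess.
P2's expected payoff from Quiet is 2p − 2(1−p); from Confess it is −2p + (1−p).
Setting these equal: 4p − 2 = −3p + 1, so p = 3/7.
Therefore P1 plays Confess with probability 1 − 3/7 = 4/7.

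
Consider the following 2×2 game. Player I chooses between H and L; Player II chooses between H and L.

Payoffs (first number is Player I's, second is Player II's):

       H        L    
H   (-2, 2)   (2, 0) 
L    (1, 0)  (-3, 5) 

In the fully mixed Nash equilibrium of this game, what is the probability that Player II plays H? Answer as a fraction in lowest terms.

Let q be the probability that Player II plays H. In a completely mixed equilibrium, Player I must be indifferent between H and L.
Player I's expected payoff from H is −2q + 2(1−q); from L it is q − 3(1−q).
Setting these equal: −4q + 2 = 4q − 3, so q = 5/8.

5/8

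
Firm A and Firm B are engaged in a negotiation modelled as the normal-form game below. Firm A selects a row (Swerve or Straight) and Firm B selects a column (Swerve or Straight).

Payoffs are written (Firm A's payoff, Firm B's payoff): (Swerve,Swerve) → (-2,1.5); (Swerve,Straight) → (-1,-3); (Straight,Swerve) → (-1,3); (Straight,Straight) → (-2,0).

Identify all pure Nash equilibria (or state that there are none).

(Straight, Swerve)

(Swerve, Swerve): Firm A prefers Straight (-1 > -2) — not an equilibrium.
(Swerve, Straight): Firm B prefers Swerve (1.5 > -3) — not an equilibrium.
(Straight, Swerve): Firm A gets -1 ≥ -2 from Swerve, and Firm B gets 3 ≥ 0 from Straight — Nash equilibrium.
(Straight, Straight): Firm A prefers Swerve (-1 > -2); Firm B prefers Swerve (3 > 0) — not an equilibrium.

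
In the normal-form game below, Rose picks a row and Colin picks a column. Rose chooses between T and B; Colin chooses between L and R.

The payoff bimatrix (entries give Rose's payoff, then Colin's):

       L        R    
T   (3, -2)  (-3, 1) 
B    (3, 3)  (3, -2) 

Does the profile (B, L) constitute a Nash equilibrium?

Yes

At (B, L), Rose earns 3; switching to T would give 3, so Rose has no profitable deviation.
Colin earns 3; switching to R would give -2, so Colin has no profitable deviation.
Neither player can gain by a unilateral deviation, so this profile is a Nash equilibrium.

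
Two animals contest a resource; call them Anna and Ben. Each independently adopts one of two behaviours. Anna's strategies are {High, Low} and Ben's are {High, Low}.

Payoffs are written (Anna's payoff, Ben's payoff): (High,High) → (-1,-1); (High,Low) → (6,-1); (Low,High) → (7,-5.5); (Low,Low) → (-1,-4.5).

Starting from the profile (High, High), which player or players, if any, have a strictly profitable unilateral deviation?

Anna

Anna at (High, High) earns -1; deviating to Low yields 7 — a strict improvement.
Ben earns -1; deviating to Low yields -1 — not better.
Only Anna has a strictly profitable deviation.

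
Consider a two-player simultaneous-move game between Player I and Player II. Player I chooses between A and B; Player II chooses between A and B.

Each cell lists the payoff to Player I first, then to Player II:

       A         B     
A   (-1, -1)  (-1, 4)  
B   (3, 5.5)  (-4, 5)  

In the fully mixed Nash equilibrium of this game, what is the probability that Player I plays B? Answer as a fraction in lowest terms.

10/11

Let p be the probability that Player I plays A. In a completely mixed equilibrium, Player II must be indifferent between A and B.
Player II's expected payoff from A is −p + 5.5(1−p); from B it is 4p + 5(1−p).
Setting these equal: −6.5p + 5.5 = −p + 5, so p = 1/11.
Therefore Player I plays B with probability 1 − 1/11 = 10/11.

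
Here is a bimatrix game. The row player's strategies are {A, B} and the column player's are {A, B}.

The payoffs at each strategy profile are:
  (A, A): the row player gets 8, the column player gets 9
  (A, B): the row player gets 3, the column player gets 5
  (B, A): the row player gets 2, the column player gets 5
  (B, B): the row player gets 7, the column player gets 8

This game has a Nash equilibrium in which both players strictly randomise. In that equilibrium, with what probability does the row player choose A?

Let x be the probability that the row player plays A. In a completely mixed equilibrium, the column player must be indifferent between A and B.
The column player's expected payoff from A is 9x + 5(1−x); from B it is 5x + 8(1−x).
Setting these equal: 4x + 5 = −3x + 8, so x = 3/7.

3/7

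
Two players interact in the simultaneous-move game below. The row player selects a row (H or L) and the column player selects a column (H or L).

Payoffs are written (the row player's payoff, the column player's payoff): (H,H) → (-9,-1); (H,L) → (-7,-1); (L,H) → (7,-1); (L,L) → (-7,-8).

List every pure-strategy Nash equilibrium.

(H, H): the row player prefers L (7 > -9) — not an equilibrium.
(H, L): the row player gets -7 ≥ -7 from L, and the column player gets -1 ≥ -1 from H — Nash equilibrium.
(L, H): the row player gets 7 ≥ -9 from H, and the column player gets -1 ≥ -8 from L — Nash equilibrium.
(L, L): the column player prefers H (-1 > -8) — not an equilibrium.

(H, L) and (L, H)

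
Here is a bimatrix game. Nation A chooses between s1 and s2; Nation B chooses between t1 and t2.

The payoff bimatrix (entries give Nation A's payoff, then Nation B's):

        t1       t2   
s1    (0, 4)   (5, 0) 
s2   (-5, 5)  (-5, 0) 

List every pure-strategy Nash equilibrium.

(s1, t1)

(s1, t1): Nation A gets 0 ≥ -5 from s2, and Nation B gets 4 ≥ 0 from t2 — Nash equilibrium.
(s1, t2): Nation B prefers t1 (4 > 0) — not an equilibrium.
(s2, t1): Nation A prefers s1 (0 > -5) — not an equilibrium.
(s2, t2): Nation A prefers s1 (5 > -5); Nation B prefers t1 (5 > 0) — not an equilibrium.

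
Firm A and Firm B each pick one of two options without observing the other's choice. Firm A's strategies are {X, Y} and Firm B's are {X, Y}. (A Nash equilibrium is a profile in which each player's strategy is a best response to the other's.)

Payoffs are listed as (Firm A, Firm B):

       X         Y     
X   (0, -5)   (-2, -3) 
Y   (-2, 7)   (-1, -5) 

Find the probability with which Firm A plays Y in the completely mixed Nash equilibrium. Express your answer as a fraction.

1/7

Let p be the probability that Firm A plays X. In a completely mixed equilibrium, Firm B must be indifferent between X and Y.
Firm B's expected payoff from X is −5p + 7(1−p); from Y it is −3p − 5(1−p).
Setting these equal: −12p + 7 = 2p − 5, so p = 6/7.
Therefore Firm A plays Y with probability 1 − 6/7 = 1/7.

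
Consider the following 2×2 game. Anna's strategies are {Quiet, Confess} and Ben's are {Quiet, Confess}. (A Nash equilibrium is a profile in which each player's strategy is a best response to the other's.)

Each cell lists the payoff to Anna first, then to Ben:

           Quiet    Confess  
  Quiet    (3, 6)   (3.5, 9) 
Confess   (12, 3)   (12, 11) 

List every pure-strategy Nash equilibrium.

(Quiet, Quiet): Anna prefers Confess (12 > 3); Ben prefers Confess (9 > 6) — not an equilibrium.
(Quiet, Confess): Anna prefers Confess (12 > 3.5) — not an equilibrium.
(Confess, Quiet): Ben prefers Confess (11 > 3) — not an equilibrium.
(Confess, Confess): Anna gets 12 ≥ 3.5 from Quiet, and Ben gets 11 ≥ 3 from Quiet — Nash equilibrium.

(Confess, Confess)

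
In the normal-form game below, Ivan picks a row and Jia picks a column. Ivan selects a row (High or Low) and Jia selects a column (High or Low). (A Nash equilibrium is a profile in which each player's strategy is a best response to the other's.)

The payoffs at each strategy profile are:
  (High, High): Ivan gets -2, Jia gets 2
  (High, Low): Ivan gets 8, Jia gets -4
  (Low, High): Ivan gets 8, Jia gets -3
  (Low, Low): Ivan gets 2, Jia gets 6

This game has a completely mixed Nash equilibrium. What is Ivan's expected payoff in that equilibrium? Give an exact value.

First find y, the probability Jia plays High, from Ivan's indifference between High and Low: −2y + 8(1−y) = 8y + 2(1−y), giving y = 3/8.
Since Ivan is indifferent in equilibrium, Ivan's expected payoff equals the payoff from either row against (3/8, 5/8). Using High: −2(3/8) + 8(5/8) = 17/4.

17/4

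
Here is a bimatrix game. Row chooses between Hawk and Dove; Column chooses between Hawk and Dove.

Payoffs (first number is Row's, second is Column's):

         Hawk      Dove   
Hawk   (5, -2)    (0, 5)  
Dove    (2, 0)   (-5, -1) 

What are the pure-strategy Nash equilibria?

(Hawk, Hawk): Column prefers Dove (5 > -2) — not an equilibrium.
(Hawk, Dove): Row gets 0 ≥ -5 from Dove, and Column gets 5 ≥ -2 from Hawk — Nash equilibrium.
(Dove, Hawk): Row prefers Hawk (5 > 2) — not an equilibrium.
(Dove, Dove): Row prefers Hawk (0 > -5); Column prefers Hawk (0 > -1) — not an equilibrium.

(Hawk, Dove)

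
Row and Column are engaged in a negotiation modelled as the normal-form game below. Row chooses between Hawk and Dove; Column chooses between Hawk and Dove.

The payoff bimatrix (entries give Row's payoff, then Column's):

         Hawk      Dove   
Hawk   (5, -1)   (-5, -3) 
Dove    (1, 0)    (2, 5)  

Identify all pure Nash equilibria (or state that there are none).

(Hawk, Hawk): Row gets 5 ≥ 1 from Dove, and Column gets -1 ≥ -3 from Dove — Nash equilibrium.
(Hawk, Dove): Row prefers Dove (2 > -5); Column prefers Hawk (-1 > -3) — not an equilibrium.
(Dove, Hawk): Row prefers Hawk (5 > 1); Column prefers Dove (5 > 0) — not an equilibrium.
(Dove, Dove): Row gets 2 ≥ -5 from Hawk, and Column gets 5 ≥ 0 from Hawk — Nash equilibrium.

(Hawk, Hawk) and (Dove, Dove)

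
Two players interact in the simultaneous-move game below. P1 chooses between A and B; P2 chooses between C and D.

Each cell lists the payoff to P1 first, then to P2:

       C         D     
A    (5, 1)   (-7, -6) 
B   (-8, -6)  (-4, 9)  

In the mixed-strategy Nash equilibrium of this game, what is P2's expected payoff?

First find p, the probability P1 plays A, from P2's indifference between C and D: p − 6(1−p) = −6p + 9(1−p), giving p = 15/22.
Since P2 is indifferent in equilibrium, P2's expected payoff equals the payoff from either column against (15/22, 7/22). Using C: (15/22) − 6(7/22) = -27/22.

-27/22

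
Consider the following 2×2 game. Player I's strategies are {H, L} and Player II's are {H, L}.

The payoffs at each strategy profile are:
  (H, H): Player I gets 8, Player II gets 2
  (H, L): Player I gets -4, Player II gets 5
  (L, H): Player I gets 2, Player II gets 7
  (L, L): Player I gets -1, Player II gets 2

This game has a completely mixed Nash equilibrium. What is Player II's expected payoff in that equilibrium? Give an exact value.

31/8

First find x, the probability Player I plays H, from Player II's indifference between H and L: 2x + 7(1−x) = 5x + 2(1−x), giving x = 5/8.
Since Player II is indifferent in equilibrium, Player II's expected payoff equals the payoff from either column against (5/8, 3/8). Using H: 2(5/8) + 7(3/8) = 31/8.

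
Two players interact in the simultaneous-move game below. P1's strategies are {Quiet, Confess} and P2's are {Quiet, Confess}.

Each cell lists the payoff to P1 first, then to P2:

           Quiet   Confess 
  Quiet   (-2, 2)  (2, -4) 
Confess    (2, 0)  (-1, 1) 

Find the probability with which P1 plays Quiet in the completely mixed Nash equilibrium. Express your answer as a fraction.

Let r be the probability that P1 plays Quiet. In a completely mixed equilibrium, P2 must be indifferent between Quiet and Confess.
P2's expected payoff from Quiet is 2r; from Confess it is −4r + (1−r).
Setting these equal: 2r = −5r + 1, so r = 1/7.

1/7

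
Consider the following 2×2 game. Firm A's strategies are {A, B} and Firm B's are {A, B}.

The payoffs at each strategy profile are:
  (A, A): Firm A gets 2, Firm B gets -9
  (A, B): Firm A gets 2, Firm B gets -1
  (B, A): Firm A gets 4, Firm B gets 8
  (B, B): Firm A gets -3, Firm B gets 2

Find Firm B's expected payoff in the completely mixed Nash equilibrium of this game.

First find p, the probability Firm A plays A, from Firm B's indifference between A and B: −9p + 8(1−p) = −p + 2(1−p), giving p = 3/7.
Since Firm B is indifferent in equilibrium, Firm B's expected payoff equals the payoff from either column against (3/7, 4/7). Using A: −9(3/7) + 8(4/7) = 5/7.

5/7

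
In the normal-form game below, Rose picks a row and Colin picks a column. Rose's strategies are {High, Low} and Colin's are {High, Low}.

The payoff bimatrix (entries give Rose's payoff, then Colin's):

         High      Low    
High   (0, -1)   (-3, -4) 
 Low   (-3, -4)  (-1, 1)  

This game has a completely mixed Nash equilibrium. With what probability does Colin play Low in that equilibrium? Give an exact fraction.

Let q be the probability that Colin plays High. In a completely mixed equilibrium, Rose must be indifferent between High and Low.
Rose's expected payoff from High is −3(1−q); from Low it is −3q − (1−q).
Setting these equal: 3q − 3 = −2q − 1, so q = 2/5.
Therefore Colin plays Low with probability 1 − 2/5 = 3/5.

3/5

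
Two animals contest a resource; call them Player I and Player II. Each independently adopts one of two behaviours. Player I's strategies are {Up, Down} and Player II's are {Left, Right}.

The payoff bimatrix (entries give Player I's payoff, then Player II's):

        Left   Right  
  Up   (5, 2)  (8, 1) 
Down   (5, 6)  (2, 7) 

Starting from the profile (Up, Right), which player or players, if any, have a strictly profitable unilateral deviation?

Player II

Player I at (Up, Right) earns 8; deviating to Down yields 2 — not better.
Player II earns 1; deviating to Left yields 2 — a strict improvement.
Only Player II has a strictly profitable deviation.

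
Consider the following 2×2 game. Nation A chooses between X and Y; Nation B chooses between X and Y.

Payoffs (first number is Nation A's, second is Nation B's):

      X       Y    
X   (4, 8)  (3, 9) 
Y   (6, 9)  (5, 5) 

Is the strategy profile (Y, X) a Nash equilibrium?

Yes

At (Y, X), Nation A earns 6; switching to X would give 4, so Nation A has no profitable deviation.
Nation B earns 9; switching to Y would give 5, so Nation B has no profitable deviation.
Neither player can gain by a unilateral deviation, so this profile is a Nash equilibrium.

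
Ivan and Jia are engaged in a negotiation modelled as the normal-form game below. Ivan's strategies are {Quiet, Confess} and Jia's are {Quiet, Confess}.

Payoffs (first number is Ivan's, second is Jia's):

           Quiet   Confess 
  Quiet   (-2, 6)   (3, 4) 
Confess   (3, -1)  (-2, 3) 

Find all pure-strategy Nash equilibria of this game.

(Quiet, Quiet): Ivan prefers Confess (3 > -2) — not an equilibrium.
(Quiet, Confess): Jia prefers Quiet (6 > 4) — not an equilibrium.
(Confess, Quiet): Jia prefers Confess (3 > -1) — not an equilibrium.
(Confess, Confess): Ivan prefers Quiet (3 > -2) — not an equilibrium.

none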